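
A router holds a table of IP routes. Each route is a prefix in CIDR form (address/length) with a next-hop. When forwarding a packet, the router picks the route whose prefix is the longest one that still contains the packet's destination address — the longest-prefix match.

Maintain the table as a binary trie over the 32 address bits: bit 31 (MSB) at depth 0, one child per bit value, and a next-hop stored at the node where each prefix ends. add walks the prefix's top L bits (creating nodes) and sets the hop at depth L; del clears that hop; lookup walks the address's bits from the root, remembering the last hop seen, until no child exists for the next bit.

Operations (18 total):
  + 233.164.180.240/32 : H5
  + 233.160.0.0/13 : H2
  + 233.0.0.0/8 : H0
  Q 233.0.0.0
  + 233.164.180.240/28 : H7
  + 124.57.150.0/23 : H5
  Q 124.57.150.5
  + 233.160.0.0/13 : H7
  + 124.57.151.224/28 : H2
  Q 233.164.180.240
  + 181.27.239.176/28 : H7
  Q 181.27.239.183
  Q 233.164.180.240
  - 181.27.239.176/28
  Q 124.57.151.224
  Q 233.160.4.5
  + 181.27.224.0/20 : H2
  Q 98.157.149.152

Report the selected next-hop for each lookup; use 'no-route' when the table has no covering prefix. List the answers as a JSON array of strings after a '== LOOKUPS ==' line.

Apply in order:
  add 233.164.180.240/32 -> H5 at depth 32
  add 233.160.0.0/13 -> H2 at depth 13
  add 233.0.0.0/8 -> H0 at depth 8
  lookup 233.0.0.0: bits 11101001 walk d0:-→d1:-→d2:-→d3:-→d4:-→d5:-→d6:-→d7:-→d8:H0 -> H0
  add 233.164.180.240/28 -> H7 at depth 28
  add 124.57.150.0/23 -> H5 at depth 23
  lookup 124.57.150.5: bits 01111100001110011001011 walk d0:-→d1:-→d2:-→d3:-→d4:-→d5:-→d6:-→d7:-→d8:-→d9:-→d10:-→d11:-→d12:-→d13:-→d14:-→d15:-→d16:-→d17:-→d18:-→d19:-→d20:-→d21:-→d22:-→d23:H5 -> H5
  add 233.160.0.0/13 -> H7 at depth 13
  add 124.57.151.224/28 -> H2 at depth 28
  lookup 233.164.180.240: bits 11101001101001001011010011110000 walk d0:-→d1:-→d2:-→d3:-→d4:-→d5:-→d6:-→d7:-→d8:H0→d9:-→d10:-→d11:-→d12:-→d13:H7→d14:-→d15:-→d16:-→d17:-→d18:-→d19:-→d20:-→d21:-→d22:-→d23:-→d24:-→d25:-→d26:-→d27:-→d28:H7→d29:-→d30:-→d31:-→d32:H5 -> H5
  add 181.27.239.176/28 -> H7 at depth 28
  lookup 181.27.239.183: bits 1011010100011011111011111011 walk d0:-→d1:-→d2:-→d3:-→d4:-→d5:-→d6:-→d7:-→d8:-→d9:-→d10:-→d11:-→d12:-→d13:-→d14:-→d15:-→d16:-→d17:-→d18:-→d19:-→d20:-→d21:-→d22:-→d23:-→d24:-→d25:-→d26:-→d27:-→d28:H7 -> H7
  lookup 233.164.180.240: bits 11101001101001001011010011110000 walk d0:-→d1:-→d2:-→d3:-→d4:-→d5:-→d6:-→d7:-→d8:H0→d9:-→d10:-→d11:-→d12:-→d13:H7→d14:-→d15:-→d16:-→d17:-→d18:-→d19:-→d20:-→d21:-→d22:-→d23:-→d24:-→d25:-→d26:-→d27:-→d28:H7→d29:-→d30:-→d31:-→d32:H5 -> H5
  del 181.27.239.176/28 (clear depth 28)
  lookup 124.57.151.224: bits 0111110000111001100101111110 walk d0:-→d1:-→d2:-→d3:-→d4:-→d5:-→d6:-→d7:-→d8:-→d9:-→d10:-→d11:-→d12:-→d13:-→d14:-→d15:-→d16:-→d17:-→d18:-→d19:-→d20:-→d21:-→d22:-→d23:H5→d24:-→d25:-→d26:-→d27:-→d28:H2 -> H2
  lookup 233.160.4.5: bits 1110100110100 walk d0:-→d1:-→d2:-→d3:-→d4:-→d5:-→d6:-→d7:-→d8:H0→d9:-→d10:-→d11:-→d12:-→d13:H7 -> H7
  add 181.27.224.0/20 -> H2 at depth 20
  lookup 98.157.149.152: bits 011 walk d0:-→d1:-→d2:-→d3:- -> no-route

== LOOKUPS ==
["H0","H5","H5","H7","H5","H2","H7","no-route"]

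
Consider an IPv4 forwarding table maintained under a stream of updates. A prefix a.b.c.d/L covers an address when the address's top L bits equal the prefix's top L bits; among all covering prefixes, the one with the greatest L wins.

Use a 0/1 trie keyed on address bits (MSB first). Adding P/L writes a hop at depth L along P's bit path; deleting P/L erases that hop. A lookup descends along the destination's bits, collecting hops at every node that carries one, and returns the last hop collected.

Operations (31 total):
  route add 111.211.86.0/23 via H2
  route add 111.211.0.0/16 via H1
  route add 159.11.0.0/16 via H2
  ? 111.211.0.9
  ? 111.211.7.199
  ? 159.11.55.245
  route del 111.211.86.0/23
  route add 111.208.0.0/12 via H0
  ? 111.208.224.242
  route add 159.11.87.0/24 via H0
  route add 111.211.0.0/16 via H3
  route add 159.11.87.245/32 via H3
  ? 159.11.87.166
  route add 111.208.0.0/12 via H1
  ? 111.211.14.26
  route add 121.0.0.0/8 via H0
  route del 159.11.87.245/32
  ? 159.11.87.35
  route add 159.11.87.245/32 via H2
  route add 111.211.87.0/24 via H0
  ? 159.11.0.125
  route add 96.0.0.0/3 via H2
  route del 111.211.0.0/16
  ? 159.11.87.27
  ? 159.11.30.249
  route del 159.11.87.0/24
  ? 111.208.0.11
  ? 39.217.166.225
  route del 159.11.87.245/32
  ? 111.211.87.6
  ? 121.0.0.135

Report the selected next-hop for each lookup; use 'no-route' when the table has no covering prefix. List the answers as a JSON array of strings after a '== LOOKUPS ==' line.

Trace:
  add 111.211.86.0/23 -> H2 at depth 23
  add 111.211.0.0/16 -> H1 at depth 16
  add 159.11.0.0/16 -> H2 at depth 16
  ? 111.211.0.9  path d0:-→d1:-→d2:-→d3:-→d4:-→d5:-→d6:-→d7:-→d8:-→d9:-→d10:-→d11:-→d12:-→d13:-→d14:-→d15:-→d16:H1→d17:-  best=H1
  ? 111.211.7.199  path d0:-→d1:-→d2:-→d3:-→d4:-→d5:-→d6:-→d7:-→d8:-→d9:-→d10:-→d11:-→d12:-→d13:-→d14:-→d15:-→d16:H1→d17:-  best=H1
  ? 159.11.55.245  path d0:-→d1:-→d2:-→d3:-→d4:-→d5:-→d6:-→d7:-→d8:-→d9:-→d10:-→d11:-→d12:-→d13:-→d14:-→d15:-→d16:H2  best=H2
  del 111.211.86.0/23 (clear depth 23)
  add 111.208.0.0/12 -> H0 at depth 12
  ? 111.208.224.242  path d0:-→d1:-→d2:-→d3:-→d4:-→d5:-→d6:-→d7:-→d8:-→d9:-→d10:-→d11:-→d12:H0→d13:-→d14:-  best=H0
  add 159.11.87.0/24 -> H0 at depth 24
  add 111.211.0.0/16 -> H3 at depth 16
  add 159.11.87.245/32 -> H3 at depth 32
  ? 159.11.87.166  path d0:-→d1:-→d2:-→d3:-→d4:-→d5:-→d6:-→d7:-→d8:-→d9:-→d10:-→d11:-→d12:-→d13:-→d14:-→d15:-→d16:H2→d17:-→d18:-→d19:-→d20:-→d21:-→d22:-→d23:-→d24:H0→d25:-  best=H0
  add 111.208.0.0/12 -> H1 at depth 12
  ? 111.211.14.26  path d0:-→d1:-→d2:-→d3:-→d4:-→d5:-→d6:-→d7:-→d8:-→d9:-→d10:-→d11:-→d12:H1→d13:-→d14:-→d15:-→d16:H3→d17:-  best=H3
  add 121.0.0.0/8 -> H0 at depth 8
  del 159.11.87.245/32 (clear depth 32)
  ? 159.11.87.35  path d0:-→d1:-→d2:-→d3:-→d4:-→d5:-→d6:-→d7:-→d8:-→d9:-→d10:-→d11:-→d12:-→d13:-→d14:-→d15:-→d16:H2→d17:-→d18:-→d19:-→d20:-→d21:-→d22:-→d23:-→d24:H0  best=H0
  add 159.11.87.245/32 -> H2 at depth 32
  add 111.211.87.0/24 -> H0 at depth 24
  ? 159.11.0.125  path d0:-→d1:-→d2:-→d3:-→d4:-→d5:-→d6:-→d7:-→d8:-→d9:-→d10:-→d11:-→d12:-→d13:-→d14:-→d15:-→d16:H2→d17:-  best=H2
  add 96.0.0.0/3 -> H2 at depth 3
  del 111.211.0.0/16 (clear depth 16)
  ? 159.11.87.27  path d0:-→d1:-→d2:-→d3:-→d4:-→d5:-→d6:-→d7:-→d8:-→d9:-→d10:-→d11:-→d12:-→d13:-→d14:-→d15:-→d16:H2→d17:-→d18:-→d19:-→d20:-→d21:-→d22:-→d23:-→d24:H0  best=H0
  ? 159.11.30.249  path d0:-→d1:-→d2:-→d3:-→d4:-→d5:-→d6:-→d7:-→d8:-→d9:-→d10:-→d11:-→d12:-→d13:-→d14:-→d15:-→d16:H2→d17:-  best=H2
  del 159.11.87.0/24 (clear depth 24)
  ? 111.208.0.11  path d0:-→d1:-→d2:-→d3:H2→d4:-→d5:-→d6:-→d7:-→d8:-→d9:-→d10:-→d11:-→d12:H1→d13:-→d14:-  best=H1
  ? 39.217.166.225  path d0:-→d1:-  best=no-route
  del 159.11.87.245/32 (clear depth 32)
  ? 111.211.87.6  path d0:-→d1:-→d2:-→d3:H2→d4:-→d5:-→d6:-→d7:-→d8:-→d9:-→d10:-→d11:-→d12:H1→d13:-→d14:-→d15:-→d16:-→d17:-→d18:-→d19:-→d20:-→d21:-→d22:-→d23:-→d24:H0  best=H0
  ? 121.0.0.135  path d0:-→d1:-→d2:-→d3:H2→d4:-→d5:-→d6:-→d7:-→d8:H0  best=H0

== LOOKUPS ==
["H1","H1","H2","H0","H0","H3","H0","H2","H0","H2","H1","no-route","H0","H0"]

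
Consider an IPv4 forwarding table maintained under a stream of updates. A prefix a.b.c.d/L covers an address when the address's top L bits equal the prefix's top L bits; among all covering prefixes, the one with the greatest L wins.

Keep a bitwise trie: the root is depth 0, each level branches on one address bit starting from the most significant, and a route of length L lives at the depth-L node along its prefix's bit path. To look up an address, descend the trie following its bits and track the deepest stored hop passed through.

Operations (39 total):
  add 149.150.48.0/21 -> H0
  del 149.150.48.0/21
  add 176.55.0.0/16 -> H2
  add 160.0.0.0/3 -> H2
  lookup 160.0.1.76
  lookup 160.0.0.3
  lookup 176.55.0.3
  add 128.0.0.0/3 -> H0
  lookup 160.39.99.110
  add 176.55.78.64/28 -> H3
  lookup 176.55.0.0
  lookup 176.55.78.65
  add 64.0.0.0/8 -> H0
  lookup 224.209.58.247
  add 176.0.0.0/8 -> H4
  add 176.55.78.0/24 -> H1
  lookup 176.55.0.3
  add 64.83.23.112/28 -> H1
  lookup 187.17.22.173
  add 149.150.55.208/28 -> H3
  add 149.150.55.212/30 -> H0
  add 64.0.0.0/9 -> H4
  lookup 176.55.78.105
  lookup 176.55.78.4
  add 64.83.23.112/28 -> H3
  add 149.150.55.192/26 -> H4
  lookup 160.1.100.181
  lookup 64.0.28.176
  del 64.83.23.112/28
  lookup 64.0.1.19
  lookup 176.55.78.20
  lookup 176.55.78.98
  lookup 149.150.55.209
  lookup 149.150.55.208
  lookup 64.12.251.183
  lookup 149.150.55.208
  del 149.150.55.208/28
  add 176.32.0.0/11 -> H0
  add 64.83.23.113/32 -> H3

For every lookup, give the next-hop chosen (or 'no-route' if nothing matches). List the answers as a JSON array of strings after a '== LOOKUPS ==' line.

Trace:
  + 149.150.48.0/21 (H0) depth=21
  - 149.150.48.0/21 clear@21
  + 176.55.0.0/16 (H2) depth=16
  + 160.0.0.0/3 (H2) depth=3
  lookup 160.0.1.76: bits 101 walk d0:-→d1:-→d2:-→d3:H2 -> H2
  lookup 160.0.0.3: bits 101 walk d0:-→d1:-→d2:-→d3:H2 -> H2
  lookup 176.55.0.3: bits 1011000000110111 walk d0:-→d1:-→d2:-→d3:H2→d4:-→d5:-→d6:-→d7:-→d8:-→d9:-→d10:-→d11:-→d12:-→d13:-→d14:-→d15:-→d16:H2 -> H2
  + 128.0.0.0/3 (H0) depth=3
  lookup 160.39.99.110: bits 101 walk d0:-→d1:-→d2:-→d3:H2 -> H2
  + 176.55.78.64/28 (H3) depth=28
  lookup 176.55.0.0: bits 10110000001101110 walk d0:-→d1:-→d2:-→d3:H2→d4:-→d5:-→d6:-→d7:-→d8:-→d9:-→d10:-→d11:-→d12:-→d13:-→d14:-→d15:-→d16:H2→d17:- -> H2
  lookup 176.55.78.65: bits 1011000000110111010011100100 walk d0:-→d1:-→d2:-→d3:H2→d4:-→d5:-→d6:-→d7:-→d8:-→d9:-→d10:-→d11:-→d12:-→d13:-→d14:-→d15:-→d16:H2→d17:-→d18:-→d19:-→d20:-→d21:-→d22:-→d23:-→d24:-→d25:-→d26:-→d27:-→d28:H3 -> H3
  + 64.0.0.0/8 (H0) depth=8
  lookup 224.209.58.247: bits 1 walk d0:-→d1:- -> no-route
  + 176.0.0.0/8 (H4) depth=8
  + 176.55.78.0/24 (H1) depth=24
  lookup 176.55.0.3: bits 10110000001101110 walk d0:-→d1:-→d2:-→d3:H2→d4:-→d5:-→d6:-→d7:-→d8:H4→d9:-→d10:-→d11:-→d12:-→d13:-→d14:-→d15:-→d16:H2→d17:- -> H2
  + 64.83.23.112/28 (H1) depth=28
  lookup 187.17.22.173: bits 1011 walk d0:-→d1:-→d2:-→d3:H2→d4:- -> H2
  + 149.150.55.208/28 (H3) depth=28
  + 149.150.55.212/30 (H0) depth=30
  + 64.0.0.0/9 (H4) depth=9
  lookup 176.55.78.105: bits 10110000001101110100111001 walk d0:-→d1:-→d2:-→d3:H2→d4:-→d5:-→d6:-→d7:-→d8:H4→d9:-→d10:-→d11:-→d12:-→d13:-→d14:-→d15:-→d16:H2→d17:-→d18:-→d19:-→d20:-→d21:-→d22:-→d23:-→d24:H1→d25:-→d26:- -> H1
  lookup 176.55.78.4: bits 1011000000110111010011100 walk d0:-→d1:-→d2:-→d3:H2→d4:-→d5:-→d6:-→d7:-→d8:H4→d9:-→d10:-→d11:-→d12:-→d13:-→d14:-→d15:-→d16:H2→d17:-→d18:-→d19:-→d20:-→d21:-→d22:-→d23:-→d24:H1→d25:- -> H1
  + 64.83.23.112/28 (H3) depth=28
  + 149.150.55.192/26 (H4) depth=26
  lookup 160.1.100.181: bits 101 walk d0:-→d1:-→d2:-→d3:H2 -> H2
  lookup 64.0.28.176: bits 010000000 walk d0:-→d1:-→d2:-→d3:-→d4:-→d5:-→d6:-→d7:-→d8:H0→d9:H4 -> H4
  - 64.83.23.112/28 clear@28
  lookup 64.0.1.19: bits 010000000 walk d0:-→d1:-→d2:-→d3:-→d4:-→d5:-→d6:-→d7:-→d8:H0→d9:H4 -> H4
  lookup 176.55.78.20: bits 1011000000110111010011100 walk d0:-→d1:-→d2:-→d3:H2→d4:-→d5:-→d6:-→d7:-→d8:H4→d9:-→d10:-→d11:-→d12:-→d13:-→d14:-→d15:-→d16:H2→d17:-→d18:-→d19:-→d20:-→d21:-→d22:-→d23:-→d24:H1→d25:- -> H1
  lookup 176.55.78.98: bits 10110000001101110100111001 walk d0:-→d1:-→d2:-→d3:H2→d4:-→d5:-→d6:-→d7:-→d8:H4→d9:-→d10:-→d11:-→d12:-→d13:-→d14:-→d15:-→d16:H2→d17:-→d18:-→d19:-→d20:-→d21:-→d22:-→d23:-→d24:H1→d25:-→d26:- -> H1
  lookup 149.150.55.209: bits 10010101100101100011011111010 walk d0:-→d1:-→d2:-→d3:H0→d4:-→d5:-→d6:-→d7:-→d8:-→d9:-→d10:-→d11:-→d12:-→d13:-→d14:-→d15:-→d16:-→d17:-→d18:-→d19:-→d20:-→d21:-→d22:-→d23:-→d24:-→d25:-→d26:H4→d27:-→d28:H3→d29:- -> H3
  lookup 149.150.55.208: bits 10010101100101100011011111010 walk d0:-→d1:-→d2:-→d3:H0→d4:-→d5:-→d6:-→d7:-→d8:-→d9:-→d10:-→d11:-→d12:-→d13:-→d14:-→d15:-→d16:-→d17:-→d18:-→d19:-→d20:-→d21:-→d22:-→d23:-→d24:-→d25:-→d26:H4→d27:-→d28:H3→d29:- -> H3
  lookup 64.12.251.183: bits 010000000 walk d0:-→d1:-→d2:-→d3:-→d4:-→d5:-→d6:-→d7:-→d8:H0→d9:H4 -> H4
  lookup 149.150.55.208: bits 10010101100101100011011111010 walk d0:-→d1:-→d2:-→d3:H0→d4:-→d5:-→d6:-→d7:-→d8:-→d9:-→d10:-→d11:-→d12:-→d13:-→d14:-→d15:-→d16:-→d17:-→d18:-→d19:-→d20:-→d21:-→d22:-→d23:-→d24:-→d25:-→d26:H4→d27:-→d28:H3→d29:- -> H3
  - 149.150.55.208/28 clear@28
  + 176.32.0.0/11 (H0) depth=11
  + 64.83.23.113/32 (H3) depth=32

== LOOKUPS ==
["H2","H2","H2","H2","H2","H3","no-route","H2","H2","H1","H1","H2","H4","H4","H1","H1","H3","H3","H4","H3"]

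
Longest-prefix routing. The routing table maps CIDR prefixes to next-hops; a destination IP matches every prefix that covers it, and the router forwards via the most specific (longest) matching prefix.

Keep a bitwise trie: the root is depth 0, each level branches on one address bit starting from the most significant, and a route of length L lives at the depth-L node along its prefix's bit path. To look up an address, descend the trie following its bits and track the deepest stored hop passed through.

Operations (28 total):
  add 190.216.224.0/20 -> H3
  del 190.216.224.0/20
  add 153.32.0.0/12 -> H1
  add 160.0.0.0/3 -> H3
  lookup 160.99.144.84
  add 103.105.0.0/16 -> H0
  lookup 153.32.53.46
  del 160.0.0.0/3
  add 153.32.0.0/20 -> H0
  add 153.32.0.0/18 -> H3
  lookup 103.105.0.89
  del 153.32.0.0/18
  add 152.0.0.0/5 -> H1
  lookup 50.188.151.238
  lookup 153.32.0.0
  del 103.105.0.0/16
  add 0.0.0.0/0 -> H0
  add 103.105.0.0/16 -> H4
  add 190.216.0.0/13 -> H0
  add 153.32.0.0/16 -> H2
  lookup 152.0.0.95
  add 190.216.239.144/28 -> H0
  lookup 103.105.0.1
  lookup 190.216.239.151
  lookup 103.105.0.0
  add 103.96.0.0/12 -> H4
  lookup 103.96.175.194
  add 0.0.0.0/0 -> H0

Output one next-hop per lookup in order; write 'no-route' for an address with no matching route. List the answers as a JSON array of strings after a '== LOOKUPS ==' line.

Process each operation:
  add 190.216.224.0/20 -> H3 at depth 20
  del 190.216.224.0/20 (clear depth 20)
  add 153.32.0.0/12 -> H1 at depth 12
  add 160.0.0.0/3 -> H3 at depth 3
  lookup 160.99.144.84: bits 101 walk d0:-→d1:-→d2:-→d3:H3 -> H3
  add 103.105.0.0/16 -> H0 at depth 16
  lookup 153.32.53.46: bits 100110010010 walk d0:-→d1:-→d2:-→d3:-→d4:-→d5:-→d6:-→d7:-→d8:-→d9:-→d10:-→d11:-→d12:H1 -> H1
  del 160.0.0.0/3 (clear depth 3)
  add 153.32.0.0/20 -> H0 at depth 20
  add 153.32.0.0/18 -> H3 at depth 18
  lookup 103.105.0.89: bits 0110011101101001 walk d0:-→d1:-→d2:-→d3:-→d4:-→d5:-→d6:-→d7:-→d8:-→d9:-→d10:-→d11:-→d12:-→d13:-→d14:-→d15:-→d16:H0 -> H0
  del 153.32.0.0/18 (clear depth 18)
  add 152.0.0.0/5 -> H1 at depth 5
  lookup 50.188.151.238: bits 0 walk d0:-→d1:- -> no-route
  lookup 153.32.0.0: bits 10011001001000000000 walk d0:-→d1:-→d2:-→d3:-→d4:-→d5:H1→d6:-→d7:-→d8:-→d9:-→d10:-→d11:-→d12:H1→d13:-→d14:-→d15:-→d16:-→d17:-→d18:-→d19:-→d20:H0 -> H0
  del 103.105.0.0/16 (clear depth 16)
  add 0.0.0.0/0 -> H0 at depth 0
  add 103.105.0.0/16 -> H4 at depth 16
  add 190.216.0.0/13 -> H0 at depth 13
  add 153.32.0.0/16 -> H2 at depth 16
  lookup 152.0.0.95: bits 1001100 walk d0:H0→d1:-→d2:-→d3:-→d4:-→d5:H1→d6:-→d7:- -> H1
  add 190.216.239.144/28 -> H0 at depth 28
  lookup 103.105.0.1: bits 0110011101101001 walk d0:H0→d1:-→d2:-→d3:-→d4:-→d5:-→d6:-→d7:-→d8:-→d9:-→d10:-→d11:-→d12:-→d13:-→d14:-→d15:-→d16:H4 -> H4
  lookup 190.216.239.151: bits 1011111011011000111011111001 walk d0:H0→d1:-→d2:-→d3:-→d4:-→d5:-→d6:-→d7:-→d8:-→d9:-→d10:-→d11:-→d12:-→d13:H0→d14:-→d15:-→d16:-→d17:-→d18:-→d19:-→d20:-→d21:-→d22:-→d23:-→d24:-→d25:-→d26:-→d27:-→d28:H0 -> H0
  lookup 103.105.0.0: bits 0110011101101001 walk d0:H0→d1:-→d2:-→d3:-→d4:-→d5:-→d6:-→d7:-→d8:-→d9:-→d10:-→d11:-→d12:-→d13:-→d14:-→d15:-→d16:H4 -> H4
  add 103.96.0.0/12 -> H4 at depth 12
  lookup 103.96.175.194: bits 011001110110 walk d0:H0→d1:-→d2:-→d3:-→d4:-→d5:-→d6:-→d7:-→d8:-→d9:-→d10:-→d11:-→d12:H4 -> H4
  add 0.0.0.0/0 -> H0 at depth 0

== LOOKUPS ==
["H3","H1","H0","no-route","H0","H1","H4","H0","H4","H4"]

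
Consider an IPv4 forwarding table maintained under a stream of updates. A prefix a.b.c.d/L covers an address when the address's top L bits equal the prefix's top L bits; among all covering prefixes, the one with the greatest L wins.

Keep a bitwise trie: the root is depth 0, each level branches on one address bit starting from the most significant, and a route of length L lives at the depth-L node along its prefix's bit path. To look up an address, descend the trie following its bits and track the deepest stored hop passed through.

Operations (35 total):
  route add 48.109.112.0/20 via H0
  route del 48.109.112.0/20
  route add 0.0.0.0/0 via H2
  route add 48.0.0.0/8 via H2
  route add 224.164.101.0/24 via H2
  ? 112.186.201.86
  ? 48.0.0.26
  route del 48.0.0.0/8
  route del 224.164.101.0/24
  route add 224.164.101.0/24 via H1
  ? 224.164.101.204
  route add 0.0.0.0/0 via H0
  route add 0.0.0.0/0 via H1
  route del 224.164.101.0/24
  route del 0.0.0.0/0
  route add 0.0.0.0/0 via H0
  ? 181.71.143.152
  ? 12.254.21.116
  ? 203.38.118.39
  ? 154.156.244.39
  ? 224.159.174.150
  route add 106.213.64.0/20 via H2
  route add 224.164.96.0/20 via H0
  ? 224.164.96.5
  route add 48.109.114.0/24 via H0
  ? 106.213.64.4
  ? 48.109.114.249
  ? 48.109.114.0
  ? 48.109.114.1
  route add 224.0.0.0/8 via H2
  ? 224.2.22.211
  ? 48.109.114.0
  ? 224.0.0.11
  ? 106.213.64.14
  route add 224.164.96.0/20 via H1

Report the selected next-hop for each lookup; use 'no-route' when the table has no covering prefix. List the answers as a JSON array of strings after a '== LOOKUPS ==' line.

Process each operation:
  + 48.109.112.0/20 (H0) depth=20
  - 48.109.112.0/20 clear@20
  + 0.0.0.0/0 (H2) depth=0
  + 48.0.0.0/8 (H2) depth=8
  + 224.164.101.0/24 (H2) depth=24
  Q 112.186.201.86: descend 0 ; hops seen [H2] ; pick H2
  Q 48.0.0.26: descend 001100000 ; hops seen [H2,H2] ; pick H2
  - 48.0.0.0/8 clear@8
  - 224.164.101.0/24 clear@24
  + 224.164.101.0/24 (H1) depth=24
  Q 224.164.101.204: descend 111000001010010001100101 ; hops seen [H2,H1] ; pick H1
  + 0.0.0.0/0 (H0) depth=0
  + 0.0.0.0/0 (H1) depth=0
  - 224.164.101.0/24 clear@24
  - 0.0.0.0/0 clear@0
  + 0.0.0.0/0 (H0) depth=0
  Q 181.71.143.152: descend 1 ; hops seen [H0] ; pick H0
  Q 12.254.21.116: descend 00 ; hops seen [H0] ; pick H0
  Q 203.38.118.39: descend 11 ; hops seen [H0] ; pick H0
  Q 154.156.244.39: descend 1 ; hops seen [H0] ; pick H0
  Q 224.159.174.150: descend 1110000010 ; hops seen [H0] ; pick H0
  + 106.213.64.0/20 (H2) depth=20
  + 224.164.96.0/20 (H0) depth=20
  Q 224.164.96.5: descend 111000001010010001100 ; hops seen [H0,H0] ; pick H0
  + 48.109.114.0/24 (H0) depth=24
  Q 106.213.64.4: descend 01101010110101010100 ; hops seen [H0,H2] ; pick H2
  Q 48.109.114.249: descend 001100000110110101110010 ; hops seen [H0,H0] ; pick H0
  Q 48.109.114.0: descend 001100000110110101110010 ; hops seen [H0,H0] ; pick H0
  Q 48.109.114.1: descend 001100000110110101110010 ; hops seen [H0,H0] ; pick H0
  + 224.0.0.0/8 (H2) depth=8
  Q 224.2.22.211: descend 11100000 ; hops seen [H0,H2] ; pick H2
  Q 48.109.114.0: descend 001100000110110101110010 ; hops seen [H0,H0] ; pick H0
  Q 224.0.0.11: descend 11100000 ; hops seen [H0,H2] ; pick H2
  Q 106.213.64.14: descend 01101010110101010100 ; hops seen [H0,H2] ; pick H2
  + 224.164.96.0/20 (H1) depth=20

== LOOKUPS ==
["H2","H2","H1","H0","H0","H0","H0","H0","H0","H2","H0","H0","H0","H2","H0","H2","H2"]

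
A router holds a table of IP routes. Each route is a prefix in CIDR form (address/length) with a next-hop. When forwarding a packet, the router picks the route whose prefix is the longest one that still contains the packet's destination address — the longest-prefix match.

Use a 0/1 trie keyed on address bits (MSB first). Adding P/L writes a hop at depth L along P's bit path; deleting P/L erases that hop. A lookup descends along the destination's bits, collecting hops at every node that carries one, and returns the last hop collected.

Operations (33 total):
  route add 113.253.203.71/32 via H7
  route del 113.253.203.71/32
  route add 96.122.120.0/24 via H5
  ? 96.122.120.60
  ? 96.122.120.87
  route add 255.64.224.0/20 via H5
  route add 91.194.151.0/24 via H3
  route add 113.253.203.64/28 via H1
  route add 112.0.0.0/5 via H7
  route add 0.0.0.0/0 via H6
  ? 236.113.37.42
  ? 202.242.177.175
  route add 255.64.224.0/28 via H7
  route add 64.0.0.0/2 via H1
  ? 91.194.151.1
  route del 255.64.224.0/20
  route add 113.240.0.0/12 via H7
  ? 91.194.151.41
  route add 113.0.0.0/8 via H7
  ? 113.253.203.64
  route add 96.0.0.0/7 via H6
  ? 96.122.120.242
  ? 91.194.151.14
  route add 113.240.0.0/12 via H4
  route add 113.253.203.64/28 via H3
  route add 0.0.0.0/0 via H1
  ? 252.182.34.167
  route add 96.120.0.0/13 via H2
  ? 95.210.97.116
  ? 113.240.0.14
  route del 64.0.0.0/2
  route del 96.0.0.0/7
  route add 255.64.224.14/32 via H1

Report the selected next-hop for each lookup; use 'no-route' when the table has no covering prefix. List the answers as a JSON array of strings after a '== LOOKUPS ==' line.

Process each operation:
  add 113.253.203.71/32 -> H7 at depth 32
  del 113.253.203.71/32 (clear depth 32)
  add 96.122.120.0/24 -> H5 at depth 24
  lookup 96.122.120.60: bits 011000000111101001111000 walk d0:-→d1:-→d2:-→d3:-→d4:-→d5:-→d6:-→d7:-→d8:-→d9:-→d10:-→d11:-→d12:-→d13:-→d14:-→d15:-→d16:-→d17:-→d18:-→d19:-→d20:-→d21:-→d22:-→d23:-→d24:H5 -> H5
  lookup 96.122.120.87: bits 011000000111101001111000 walk d0:-→d1:-→d2:-→d3:-→d4:-→d5:-→d6:-→d7:-→d8:-→d9:-→d10:-→d11:-→d12:-→d13:-→d14:-→d15:-→d16:-→d17:-→d18:-→d19:-→d20:-→d21:-→d22:-→d23:-→d24:H5 -> H5
  add 255.64.224.0/20 -> H5 at depth 20
  add 91.194.151.0/24 -> H3 at depth 24
  add 113.253.203.64/28 -> H1 at depth 28
  add 112.0.0.0/5 -> H7 at depth 5
  add 0.0.0.0/0 -> H6 at depth 0
  lookup 236.113.37.42: bits 111 walk d0:H6→d1:-→d2:-→d3:- -> H6
  lookup 202.242.177.175: bits 11 walk d0:H6→d1:-→d2:- -> H6
  add 255.64.224.0/28 -> H7 at depth 28
  add 64.0.0.0/2 -> H1 at depth 2
  lookup 91.194.151.1: bits 010110111100001010010111 walk d0:H6→d1:-→d2:H1→d3:-→d4:-→d5:-→d6:-→d7:-→d8:-→d9:-→d10:-→d11:-→d12:-→d13:-→d14:-→d15:-→d16:-→d17:-→d18:-→d19:-→d20:-→d21:-→d22:-→d23:-→d24:H3 -> H3
  del 255.64.224.0/20 (clear depth 20)
  add 113.240.0.0/12 -> H7 at depth 12
  lookup 91.194.151.41: bits 010110111100001010010111 walk d0:H6→d1:-→d2:H1→d3:-→d4:-→d5:-→d6:-→d7:-→d8:-→d9:-→d10:-→d11:-→d12:-→d13:-→d14:-→d15:-→d16:-→d17:-→d18:-→d19:-→d20:-→d21:-→d22:-→d23:-→d24:H3 -> H3
  add 113.0.0.0/8 -> H7 at depth 8
  lookup 113.253.203.64: bits 01110001111111011100101101000 walk d0:H6→d1:-→d2:H1→d3:-→d4:-→d5:H7→d6:-→d7:-→d8:H7→d9:-→d10:-→d11:-→d12:H7→d13:-→d14:-→d15:-→d16:-→d17:-→d18:-→d19:-→d20:-→d21:-→d22:-→d23:-→d24:-→d25:-→d26:-→d27:-→d28:H1→d29:- -> H1
  add 96.0.0.0/7 -> H6 at depth 7
  lookup 96.122.120.242: bits 011000000111101001111000 walk d0:H6→d1:-→d2:H1→d3:-→d4:-→d5:-→d6:-→d7:H6→d8:-→d9:-→d10:-→d11:-→d12:-→d13:-→d14:-→d15:-→d16:-→d17:-→d18:-→d19:-→d20:-→d21:-→d22:-→d23:-→d24:H5 -> H5
  lookup 91.194.151.14: bits 010110111100001010010111 walk d0:H6→d1:-→d2:H1→d3:-→d4:-→d5:-→d6:-→d7:-→d8:-→d9:-→d10:-→d11:-→d12:-→d13:-→d14:-→d15:-→d16:-→d17:-→d18:-→d19:-→d20:-→d21:-→d22:-→d23:-→d24:H3 -> H3
  add 113.240.0.0/12 -> H4 at depth 12
  add 113.253.203.64/28 -> H3 at depth 28
  add 0.0.0.0/0 -> H1 at depth 0
  lookup 252.182.34.167: bits 111111 walk d0:H1→d1:-→d2:-→d3:-→d4:-→d5:-→d6:- -> H1
  add 96.120.0.0/13 -> H2 at depth 13
  lookup 95.210.97.116: bits 01011 walk d0:H1→d1:-→d2:H1→d3:-→d4:-→d5:- -> H1
  lookup 113.240.0.14: bits 011100011111 walk d0:H1→d1:-→d2:H1→d3:-→d4:-→d5:H7→d6:-→d7:-→d8:H7→d9:-→d10:-→d11:-→d12:H4 -> H4
  del 64.0.0.0/2 (clear depth 2)
  del 96.0.0.0/7 (clear depth 7)
  add 255.64.224.14/32 -> H1 at depth 32

== LOOKUPS ==
["H5","H5","H6","H6","H3","H3","H1","H5","H3","H1","H1","H4"]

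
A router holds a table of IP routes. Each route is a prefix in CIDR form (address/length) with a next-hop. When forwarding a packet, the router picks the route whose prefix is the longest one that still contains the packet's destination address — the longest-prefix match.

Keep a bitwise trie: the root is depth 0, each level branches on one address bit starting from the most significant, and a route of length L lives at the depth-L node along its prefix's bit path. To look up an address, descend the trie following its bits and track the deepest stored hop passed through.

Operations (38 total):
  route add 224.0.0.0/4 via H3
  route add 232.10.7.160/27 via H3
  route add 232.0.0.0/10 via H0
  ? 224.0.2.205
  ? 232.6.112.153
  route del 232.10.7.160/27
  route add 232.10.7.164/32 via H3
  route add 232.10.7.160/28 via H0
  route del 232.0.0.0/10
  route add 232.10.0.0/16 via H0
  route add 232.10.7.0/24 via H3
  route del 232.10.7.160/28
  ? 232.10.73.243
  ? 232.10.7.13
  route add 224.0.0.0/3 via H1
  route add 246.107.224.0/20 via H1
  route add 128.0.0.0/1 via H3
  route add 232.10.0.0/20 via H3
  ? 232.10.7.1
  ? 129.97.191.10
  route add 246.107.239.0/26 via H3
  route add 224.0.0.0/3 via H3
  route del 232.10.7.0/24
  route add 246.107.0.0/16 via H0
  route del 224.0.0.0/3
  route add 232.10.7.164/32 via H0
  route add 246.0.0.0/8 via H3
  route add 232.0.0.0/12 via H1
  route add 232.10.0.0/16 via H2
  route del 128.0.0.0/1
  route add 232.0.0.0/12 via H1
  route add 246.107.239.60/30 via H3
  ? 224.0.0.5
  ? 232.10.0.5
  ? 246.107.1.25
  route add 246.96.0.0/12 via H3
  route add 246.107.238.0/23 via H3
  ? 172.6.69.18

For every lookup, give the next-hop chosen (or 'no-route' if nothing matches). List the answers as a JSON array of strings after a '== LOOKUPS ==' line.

Process each operation:
  add 224.0.0.0/4 -> H3 at depth 4
  add 232.10.7.160/27 -> H3 at depth 27
  add 232.0.0.0/10 -> H0 at depth 10
  lookup 224.0.2.205: bits 1110 walk d0:-→d1:-→d2:-→d3:-→d4:H3 -> H3
  lookup 232.6.112.153: bits 111010000000 walk d0:-→d1:-→d2:-→d3:-→d4:H3→d5:-→d6:-→d7:-→d8:-→d9:-→d10:H0→d11:-→d12:- -> H0
  - 232.10.7.160/27 clear@27
  add 232.10.7.164/32 -> H3 at depth 32
  add 232.10.7.160/28 -> H0 at depth 28
  - 232.0.0.0/10 clear@10
  add 232.10.0.0/16 -> H0 at depth 16
  add 232.10.7.0/24 -> H3 at depth 24
  - 232.10.7.160/28 clear@28
  lookup 232.10.73.243: bits 11101000000010100 walk d0:-→d1:-→d2:-→d3:-→d4:H3→d5:-→d6:-→d7:-→d8:-→d9:-→d10:-→d11:-→d12:-→d13:-→d14:-→d15:-→d16:H0→d17:- -> H0
  lookup 232.10.7.13: bits 111010000000101000000111 walk d0:-→d1:-→d2:-→d3:-→d4:H3→d5:-→d6:-→d7:-→d8:-→d9:-→d10:-→d11:-→d12:-→d13:-→d14:-→d15:-→d16:H0→d17:-→d18:-→d19:-→d20:-→d21:-→d22:-→d23:-→d24:H3 -> H3
  add 224.0.0.0/3 -> H1 at depth 3
  add 246.107.224.0/20 -> H1 at depth 20
  add 128.0.0.0/1 -> H3 at depth 1
  add 232.10.0.0/20 -> H3 at depth 20
  lookup 232.10.7.1: bits 111010000000101000000111 walk d0:-→d1:H3→d2:-→d3:H1→d4:H3→d5:-→d6:-→d7:-→d8:-→d9:-→d10:-→d11:-→d12:-→d13:-→d14:-→d15:-→d16:H0→d17:-→d18:-→d19:-→d20:H3→d21:-→d22:-→d23:-→d24:H3 -> H3
  lookup 129.97.191.10: bits 1 walk d0:-→d1:H3 -> H3
  add 246.107.239.0/26 -> H3 at depth 26
  add 224.0.0.0/3 -> H3 at depth 3
  - 232.10.7.0/24 clear@24
  add 246.107.0.0/16 -> H0 at depth 16
  - 224.0.0.0/3 clear@3
  add 232.10.7.164/32 -> H0 at depth 32
  add 246.0.0.0/8 -> H3 at depth 8
  add 232.0.0.0/12 -> H1 at depth 12
  add 232.10.0.0/16 -> H2 at depth 16
  - 128.0.0.0/1 clear@1
  add 232.0.0.0/12 -> H1 at depth 12
  add 246.107.239.60/30 -> H3 at depth 30
  lookup 224.0.0.5: bits 1110 walk d0:-→d1:-→d2:-→d3:-→d4:H3 -> H3
  lookup 232.10.0.5: bits 111010000000101000000 walk d0:-→d1:-→d2:-→d3:-→d4:H3→d5:-→d6:-→d7:-→d8:-→d9:-→d10:-→d11:-→d12:H1→d13:-→d14:-→d15:-→d16:H2→d17:-→d18:-→d19:-→d20:H3→d21:- -> H3
  lookup 246.107.1.25: bits 1111011001101011 walk d0:-→d1:-→d2:-→d3:-→d4:-→d5:-→d6:-→d7:-→d8:H3→d9:-→d10:-→d11:-→d12:-→d13:-→d14:-→d15:-→d16:H0 -> H0
  add 246.96.0.0/12 -> H3 at depth 12
  add 246.107.238.0/23 -> H3 at depth 23
  lookup 172.6.69.18: bits 1 walk d0:-→d1:- -> no-route

== LOOKUPS ==
["H3","H0","H0","H3","H3","H3","H3","H3","H0","no-route"]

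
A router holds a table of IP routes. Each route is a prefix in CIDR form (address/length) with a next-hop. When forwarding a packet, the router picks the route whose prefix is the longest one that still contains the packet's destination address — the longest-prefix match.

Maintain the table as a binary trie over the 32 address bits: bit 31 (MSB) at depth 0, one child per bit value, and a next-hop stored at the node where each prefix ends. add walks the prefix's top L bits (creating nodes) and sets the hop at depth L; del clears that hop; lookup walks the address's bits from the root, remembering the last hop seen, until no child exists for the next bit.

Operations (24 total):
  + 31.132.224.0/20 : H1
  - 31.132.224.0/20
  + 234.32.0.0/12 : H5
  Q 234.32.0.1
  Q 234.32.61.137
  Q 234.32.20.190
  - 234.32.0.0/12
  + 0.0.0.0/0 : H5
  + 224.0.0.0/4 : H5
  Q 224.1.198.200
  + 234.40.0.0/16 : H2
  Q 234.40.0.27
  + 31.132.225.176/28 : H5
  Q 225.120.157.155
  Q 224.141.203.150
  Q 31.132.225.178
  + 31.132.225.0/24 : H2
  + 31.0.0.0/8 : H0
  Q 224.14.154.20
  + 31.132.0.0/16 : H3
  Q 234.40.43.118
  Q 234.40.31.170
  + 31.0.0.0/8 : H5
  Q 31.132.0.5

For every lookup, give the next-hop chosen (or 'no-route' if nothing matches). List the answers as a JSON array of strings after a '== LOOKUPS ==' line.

Apply in order:
  + 31.132.224.0/20 (H1) depth=20
  del 31.132.224.0/20 (clear depth 20)
  + 234.32.0.0/12 (H5) depth=12
  lookup 234.32.0.1: bits 111010100010 walk d0:-→d1:-→d2:-→d3:-→d4:-→d5:-→d6:-→d7:-→d8:-→d9:-→d10:-→d11:-→d12:H5 -> H5
  lookup 234.32.61.137: bits 111010100010 walk d0:-→d1:-→d2:-→d3:-→d4:-→d5:-→d6:-→d7:-→d8:-→d9:-→d10:-→d11:-→d12:H5 -> H5
  lookup 234.32.20.190: bits 111010100010 walk d0:-→d1:-→d2:-→d3:-→d4:-→d5:-→d6:-→d7:-→d8:-→d9:-→d10:-→d11:-→d12:H5 -> H5
  del 234.32.0.0/12 (clear depth 12)
  + 0.0.0.0/0 (H5) depth=0
  + 224.0.0.0/4 (H5) depth=4
  lookup 224.1.198.200: bits 1110 walk d0:H5→d1:-→d2:-→d3:-→d4:H5 -> H5
  + 234.40.0.0/16 (H2) depth=16
  lookup 234.40.0.27: bits 1110101000101000 walk d0:H5→d1:-→d2:-→d3:-→d4:H5→d5:-→d6:-→d7:-→d8:-→d9:-→d10:-→d11:-→d12:-→d13:-→d14:-→d15:-→d16:H2 -> H2
  + 31.132.225.176/28 (H5) depth=28
  lookup 225.120.157.155: bits 1110 walk d0:H5→d1:-→d2:-→d3:-→d4:H5 -> H5
  lookup 224.141.203.150: bits 1110 walk d0:H5→d1:-→d2:-→d3:-→d4:H5 -> H5
  lookup 31.132.225.178: bits 0001111110000100111000011011 walk d0:H5→d1:-→d2:-→d3:-→d4:-→d5:-→d6:-→d7:-→d8:-→d9:-→d10:-→d11:-→d12:-→d13:-→d14:-→d15:-→d16:-→d17:-→d18:-→d19:-→d20:-→d21:-→d22:-→d23:-→d24:-→d25:-→d26:-→d27:-→d28:H5 -> H5
  + 31.132.225.0/24 (H2) depth=24
  + 31.0.0.0/8 (H0) depth=8
  lookup 224.14.154.20: bits 1110 walk d0:H5→d1:-→d2:-→d3:-→d4:H5 -> H5
  + 31.132.0.0/16 (H3) depth=16
  lookup 234.40.43.118: bits 1110101000101000 walk d0:H5→d1:-→d2:-→d3:-→d4:H5→d5:-→d6:-→d7:-→d8:-→d9:-→d10:-→d11:-→d12:-→d13:-→d14:-→d15:-→d16:H2 -> H2
  lookup 234.40.31.170: bits 1110101000101000 walk d0:H5→d1:-→d2:-→d3:-→d4:H5→d5:-→d6:-→d7:-→d8:-→d9:-→d10:-→d11:-→d12:-→d13:-→d14:-→d15:-→d16:H2 -> H2
  + 31.0.0.0/8 (H5) depth=8
  lookup 31.132.0.5: bits 0001111110000100 walk d0:H5→d1:-→d2:-→d3:-→d4:-→d5:-→d6:-→d7:-→d8:H5→d9:-→d10:-→d11:-→d12:-→d13:-→d14:-→d15:-→d16:H3 -> H3

== LOOKUPS ==
["H5","H5","H5","H5","H2","H5","H5","H5","H5","H2","H2","H3"]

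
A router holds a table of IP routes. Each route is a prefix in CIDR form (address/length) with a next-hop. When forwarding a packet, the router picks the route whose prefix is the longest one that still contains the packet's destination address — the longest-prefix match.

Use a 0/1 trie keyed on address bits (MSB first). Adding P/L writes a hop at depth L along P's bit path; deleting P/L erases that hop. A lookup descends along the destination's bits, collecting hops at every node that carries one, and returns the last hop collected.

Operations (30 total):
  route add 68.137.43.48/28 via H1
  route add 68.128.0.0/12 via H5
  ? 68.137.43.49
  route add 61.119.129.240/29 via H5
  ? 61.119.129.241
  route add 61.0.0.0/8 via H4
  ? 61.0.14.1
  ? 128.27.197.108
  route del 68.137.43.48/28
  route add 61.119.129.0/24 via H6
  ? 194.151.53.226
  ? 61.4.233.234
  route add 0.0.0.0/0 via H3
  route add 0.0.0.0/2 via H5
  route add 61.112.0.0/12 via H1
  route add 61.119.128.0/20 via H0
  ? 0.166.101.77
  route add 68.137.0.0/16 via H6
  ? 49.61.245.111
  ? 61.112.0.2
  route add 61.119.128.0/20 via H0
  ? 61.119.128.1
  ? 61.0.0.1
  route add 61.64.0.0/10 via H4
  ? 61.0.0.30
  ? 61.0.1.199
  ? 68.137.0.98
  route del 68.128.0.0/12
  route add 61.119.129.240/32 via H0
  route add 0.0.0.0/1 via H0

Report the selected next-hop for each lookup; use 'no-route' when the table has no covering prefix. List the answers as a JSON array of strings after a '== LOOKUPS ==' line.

Process each operation:
  + 68.137.43.48/28 (H1) depth=28
  + 68.128.0.0/12 (H5) depth=12
  Q 68.137.43.49: descend 0100010010001001001010110011 ; hops seen [H5,H1] ; pick H1
  + 61.119.129.240/29 (H5) depth=29
  Q 61.119.129.241: descend 00111101011101111000000111110 ; hops seen [H5] ; pick H5
  + 61.0.0.0/8 (H4) depth=8
  Q 61.0.14.1: descend 001111010 ; hops seen [H4] ; pick H4
  Q 128.27.197.108: descend ε ; hops seen [∅] ; pick no-route
  - 68.137.43.48/28 clear@28
  + 61.119.129.0/24 (H6) depth=24
  Q 194.151.53.226: descend ε ; hops seen [∅] ; pick no-route
  Q 61.4.233.234: descend 001111010 ; hops seen [H4] ; pick H4
  + 0.0.0.0/0 (H3) depth=0
  + 0.0.0.0/2 (H5) depth=2
  + 61.112.0.0/12 (H1) depth=12
  + 61.119.128.0/20 (H0) depth=20
  Q 0.166.101.77: descend 00 ; hops seen [H3,H5] ; pick H5
  + 68.137.0.0/16 (H6) depth=16
  Q 49.61.245.111: descend 0011 ; hops seen [H3,H5] ; pick H5
  Q 61.112.0.2: descend 0011110101110 ; hops seen [H3,H5,H4,H1] ; pick H1
  + 61.119.128.0/20 (H0) depth=20
  Q 61.119.128.1: descend 00111101011101111000000 ; hops seen [H3,H5,H4,H1,H0] ; pick H0
  Q 61.0.0.1: descend 001111010 ; hops seen [H3,H5,H4] ; pick H4
  + 61.64.0.0/10 (H4) depth=10
  Q 61.0.0.30: descend 001111010 ; hops seen [H3,H5,H4] ; pick H4
  Q 61.0.1.199: descend 001111010 ; hops seen [H3,H5,H4] ; pick H4
  Q 68.137.0.98: descend 010001001000100100 ; hops seen [H3,H5,H6] ; pick H6
  - 68.128.0.0/12 clear@12
  + 61.119.129.240/32 (H0) depth=32
  + 0.0.0.0/1 (H0) depth=1

== LOOKUPS ==
["H1","H5","H4","no-route","no-route","H4","H5","H5","H1","H0","H4","H4","H4","H6"]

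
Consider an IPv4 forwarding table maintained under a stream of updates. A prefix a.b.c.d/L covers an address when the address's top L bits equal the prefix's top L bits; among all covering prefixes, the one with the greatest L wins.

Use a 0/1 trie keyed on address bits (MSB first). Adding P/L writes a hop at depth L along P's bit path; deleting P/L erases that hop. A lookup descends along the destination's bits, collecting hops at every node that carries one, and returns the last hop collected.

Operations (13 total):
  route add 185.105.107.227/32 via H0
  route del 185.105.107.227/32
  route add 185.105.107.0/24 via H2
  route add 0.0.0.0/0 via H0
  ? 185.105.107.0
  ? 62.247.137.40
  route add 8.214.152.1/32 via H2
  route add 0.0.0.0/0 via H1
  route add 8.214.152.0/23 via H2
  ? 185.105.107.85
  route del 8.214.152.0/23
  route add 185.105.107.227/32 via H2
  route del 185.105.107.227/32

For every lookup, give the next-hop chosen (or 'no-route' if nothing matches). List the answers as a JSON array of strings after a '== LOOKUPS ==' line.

Process each operation:
  + 185.105.107.227/32 (H0) depth=32
  - 185.105.107.227/32 clear@32
  + 185.105.107.0/24 (H2) depth=24
  + 0.0.0.0/0 (H0) depth=0
  Q 185.105.107.0: descend 101110010110100101101011 ; hops seen [H0,H2] ; pick H2
  Q 62.247.137.40: descend ε ; hops seen [H0] ; pick H0
  + 8.214.152.1/32 (H2) depth=32
  + 0.0.0.0/0 (H1) depth=0
  + 8.214.152.0/23 (H2) depth=23
  Q 185.105.107.85: descend 101110010110100101101011 ; hops seen [H1,H2] ; pick H2
  - 8.214.152.0/23 clear@23
  + 185.105.107.227/32 (H2) depth=32
  - 185.105.107.227/32 clear@32

== LOOKUPS ==
["H2","H0","H2"]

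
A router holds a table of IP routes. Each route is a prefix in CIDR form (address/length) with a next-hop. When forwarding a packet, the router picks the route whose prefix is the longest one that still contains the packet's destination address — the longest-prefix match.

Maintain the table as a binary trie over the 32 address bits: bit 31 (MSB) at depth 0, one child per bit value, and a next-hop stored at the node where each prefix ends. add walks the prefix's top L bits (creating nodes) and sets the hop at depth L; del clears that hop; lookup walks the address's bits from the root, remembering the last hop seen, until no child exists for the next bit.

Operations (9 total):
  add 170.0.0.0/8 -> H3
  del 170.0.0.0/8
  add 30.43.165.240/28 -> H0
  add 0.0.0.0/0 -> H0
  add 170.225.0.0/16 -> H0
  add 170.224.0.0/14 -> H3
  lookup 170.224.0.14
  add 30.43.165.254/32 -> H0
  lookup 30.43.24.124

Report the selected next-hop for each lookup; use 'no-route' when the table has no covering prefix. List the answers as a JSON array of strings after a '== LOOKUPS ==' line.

Trace:
  add 170.0.0.0/8 -> H3 at depth 8
  - 170.0.0.0/8 clear@8
  add 30.43.165.240/28 -> H0 at depth 28
  add 0.0.0.0/0 -> H0 at depth 0
  add 170.225.0.0/16 -> H0 at depth 16
  add 170.224.0.0/14 -> H3 at depth 14
  Q 170.224.0.14: descend 101010101110000 ; hops seen [H0,H3] ; pick H3
  add 30.43.165.254/32 -> H0 at depth 32
  Q 30.43.24.124: descend 0001111000101011 ; hops seen [H0] ; pick H0

== LOOKUPS ==
["H3","H0"]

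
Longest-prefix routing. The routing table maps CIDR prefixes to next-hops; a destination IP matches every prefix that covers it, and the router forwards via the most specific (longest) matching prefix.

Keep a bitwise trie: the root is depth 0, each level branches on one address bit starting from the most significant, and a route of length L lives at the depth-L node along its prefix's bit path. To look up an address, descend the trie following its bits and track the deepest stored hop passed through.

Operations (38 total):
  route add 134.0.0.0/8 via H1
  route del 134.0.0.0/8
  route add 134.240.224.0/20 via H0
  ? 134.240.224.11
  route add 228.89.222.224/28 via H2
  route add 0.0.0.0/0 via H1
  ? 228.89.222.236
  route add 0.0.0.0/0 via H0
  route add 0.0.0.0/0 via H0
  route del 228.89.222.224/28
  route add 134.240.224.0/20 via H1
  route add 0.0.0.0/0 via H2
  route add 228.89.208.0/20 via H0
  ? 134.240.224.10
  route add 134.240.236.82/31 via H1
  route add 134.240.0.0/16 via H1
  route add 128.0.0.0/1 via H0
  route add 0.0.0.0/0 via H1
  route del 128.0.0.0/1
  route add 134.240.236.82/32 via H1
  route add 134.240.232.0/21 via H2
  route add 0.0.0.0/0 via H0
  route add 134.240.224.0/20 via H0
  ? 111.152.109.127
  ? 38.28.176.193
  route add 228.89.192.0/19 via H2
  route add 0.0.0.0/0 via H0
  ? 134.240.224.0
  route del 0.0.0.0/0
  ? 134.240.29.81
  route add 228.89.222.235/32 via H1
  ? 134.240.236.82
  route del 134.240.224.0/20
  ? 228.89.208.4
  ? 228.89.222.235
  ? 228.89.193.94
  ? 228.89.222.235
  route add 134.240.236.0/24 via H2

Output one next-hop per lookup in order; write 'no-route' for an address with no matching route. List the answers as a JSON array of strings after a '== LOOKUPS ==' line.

Apply in order:
  add 134.0.0.0/8 -> H1 at depth 8
  - 134.0.0.0/8 clear@8
  add 134.240.224.0/20 -> H0 at depth 20
  Q 134.240.224.11: descend 10000110111100001110 ; hops seen [H0] ; pick H0
  add 228.89.222.224/28 -> H2 at depth 28
  add 0.0.0.0/0 -> H1 at depth 0
  Q 228.89.222.236: descend 1110010001011001110111101110 ; hops seen [H1,H2] ; pick H2
  add 0.0.0.0/0 -> H0 at depth 0
  add 0.0.0.0/0 -> H0 at depth 0
  - 228.89.222.224/28 clear@28
  add 134.240.224.0/20 -> H1 at depth 20
  add 0.0.0.0/0 -> H2 at depth 0
  add 228.89.208.0/20 -> H0 at depth 20
  Q 134.240.224.10: descend 10000110111100001110 ; hops seen [H2,H1] ; pick H1
  add 134.240.236.82/31 -> H1 at depth 31
  add 134.240.0.0/16 -> H1 at depth 16
  add 128.0.0.0/1 -> H0 at depth 1
  add 0.0.0.0/0 -> H1 at depth 0
  - 128.0.0.0/1 clear@1
  add 134.240.236.82/32 -> H1 at depth 32
  add 134.240.232.0/21 -> H2 at depth 21
  add 0.0.0.0/0 -> H0 at depth 0
  add 134.240.224.0/20 -> H0 at depth 20
  Q 111.152.109.127: descend ε ; hops seen [H0] ; pick H0
  Q 38.28.176.193: descend ε ; hops seen [H0] ; pick H0
  add 228.89.192.0/19 -> H2 at depth 19
  add 0.0.0.0/0 -> H0 at depth 0
  Q 134.240.224.0: descend 10000110111100001110 ; hops seen [H0,H1,H0] ; pick H0
  - 0.0.0.0/0 clear@0
  Q 134.240.29.81: descend 1000011011110000 ; hops seen [H1] ; pick H1
  add 228.89.222.235/32 -> H1 at depth 32
  Q 134.240.236.82: descend 10000110111100001110110001010010 ; hops seen [H1,H0,H2,H1,H1] ; pick H1
  - 134.240.224.0/20 clear@20
  Q 228.89.208.4: descend 11100100010110011101 ; hops seen [H2,H0] ; pick H0
  Q 228.89.222.235: descend 11100100010110011101111011101011 ; hops seen [H2,H0,H1] ; pick H1
  Q 228.89.193.94: descend 1110010001011001110 ; hops seen [H2] ; pick H2
  Q 228.89.222.235: descend 11100100010110011101111011101011 ; hops seen [H2,H0,H1] ; pick H1
  add 134.240.236.0/24 -> H2 at depth 24

== LOOKUPS ==
["H0","H2","H1","H0","H0","H0","H1","H1","H0","H1","H2","H1"]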